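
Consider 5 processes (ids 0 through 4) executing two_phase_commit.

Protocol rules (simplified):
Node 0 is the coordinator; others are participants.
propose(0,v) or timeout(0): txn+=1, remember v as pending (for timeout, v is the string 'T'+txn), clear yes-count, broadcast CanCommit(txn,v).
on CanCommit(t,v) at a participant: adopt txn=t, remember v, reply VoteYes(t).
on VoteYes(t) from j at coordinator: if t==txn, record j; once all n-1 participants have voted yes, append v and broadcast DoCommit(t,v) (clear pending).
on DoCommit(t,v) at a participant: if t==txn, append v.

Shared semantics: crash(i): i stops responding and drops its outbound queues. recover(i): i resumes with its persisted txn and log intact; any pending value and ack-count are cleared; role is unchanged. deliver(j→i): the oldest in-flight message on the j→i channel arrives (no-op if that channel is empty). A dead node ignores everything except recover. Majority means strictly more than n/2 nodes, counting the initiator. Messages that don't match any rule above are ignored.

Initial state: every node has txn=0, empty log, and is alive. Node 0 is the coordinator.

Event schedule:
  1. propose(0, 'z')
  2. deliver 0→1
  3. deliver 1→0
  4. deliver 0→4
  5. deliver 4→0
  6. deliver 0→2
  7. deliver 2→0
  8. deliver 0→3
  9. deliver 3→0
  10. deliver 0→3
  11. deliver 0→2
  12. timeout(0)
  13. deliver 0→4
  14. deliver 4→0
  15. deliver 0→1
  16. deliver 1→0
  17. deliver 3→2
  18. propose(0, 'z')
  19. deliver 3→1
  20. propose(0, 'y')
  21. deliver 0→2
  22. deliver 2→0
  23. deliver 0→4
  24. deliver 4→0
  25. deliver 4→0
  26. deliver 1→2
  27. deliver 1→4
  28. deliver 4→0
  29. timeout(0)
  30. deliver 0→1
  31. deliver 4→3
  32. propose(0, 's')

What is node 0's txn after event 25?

4

step 1 propose(0,'z'): 0={coor,t=1,log=-}
step 2 deliver 0→1: 1={part,t=1,log=-}
step 3 deliver 1→0: —
step 4 deliver 0→4: 4={part,t=1,log=-}
step 5 deliver 4→0: —
step 6 deliver 0→2: 2={part,t=1,log=-}
step 7 deliver 2→0: —
step 8 deliver 0→3: 3={part,t=1,log=-}
step 9 deliver 3→0: 0={coor,t=1,log=z}
step 10 deliver 0→3: 3={part,t=1,log=z}
step 11 deliver 0→2: 2={part,t=1,log=z}
step 12 timeout(0): 0={coor,t=2,log=z}
step 13 deliver 0→4: 4={part,t=1,log=z}
step 14 deliver 4→0: —
step 15 deliver 0→1: 1={part,t=1,log=z}
step 16 deliver 1→0: —
step 17 deliver 3→2: —
step 18 propose(0,'z'): 0={coor,t=3,log=z}
step 19 deliver 3→1: —
step 20 propose(0,'y'): 0={coor,t=4,log=z}
step 21 deliver 0→2: 2={part,t=2,log=z}
step 22 deliver 2→0: —
step 23 deliver 0→4: 4={part,t=2,log=z}
step 24 deliver 4→0: —
step 25 deliver 4→0: —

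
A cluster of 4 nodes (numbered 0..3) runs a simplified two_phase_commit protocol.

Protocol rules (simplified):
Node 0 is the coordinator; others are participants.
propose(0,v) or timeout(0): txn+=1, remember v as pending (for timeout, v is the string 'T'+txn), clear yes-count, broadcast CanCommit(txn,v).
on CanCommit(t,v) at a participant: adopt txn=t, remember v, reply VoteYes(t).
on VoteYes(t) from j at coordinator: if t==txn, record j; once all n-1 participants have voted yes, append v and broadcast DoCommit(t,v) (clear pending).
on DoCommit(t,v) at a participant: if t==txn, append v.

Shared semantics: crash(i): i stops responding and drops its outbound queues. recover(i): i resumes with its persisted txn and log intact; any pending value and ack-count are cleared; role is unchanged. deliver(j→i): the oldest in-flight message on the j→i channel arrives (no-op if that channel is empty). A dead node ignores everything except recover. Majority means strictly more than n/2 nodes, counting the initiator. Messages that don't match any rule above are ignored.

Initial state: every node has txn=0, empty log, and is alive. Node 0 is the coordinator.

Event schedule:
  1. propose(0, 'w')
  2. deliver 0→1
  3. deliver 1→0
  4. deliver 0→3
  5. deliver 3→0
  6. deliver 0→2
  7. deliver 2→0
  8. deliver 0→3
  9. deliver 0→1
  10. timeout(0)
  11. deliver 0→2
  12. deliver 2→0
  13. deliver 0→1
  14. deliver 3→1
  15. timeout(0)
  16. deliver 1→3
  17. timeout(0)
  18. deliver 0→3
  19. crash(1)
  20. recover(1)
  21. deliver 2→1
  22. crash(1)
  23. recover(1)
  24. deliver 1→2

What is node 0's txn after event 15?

3

step 1 propose(0,'w'): 0={coor,t=1,log=-}
step 2 deliver 0→1: 1={part,t=1,log=-}
step 3 deliver 1→0: —
step 4 deliver 0→3: 3={part,t=1,log=-}
step 5 deliver 3→0: —
step 6 deliver 0→2: 2={part,t=1,log=-}
step 7 deliver 2→0: 0={coor,t=1,log=w}
step 8 deliver 0→3: 3={part,t=1,log=w}
step 9 deliver 0→1: 1={part,t=1,log=w}
step 10 timeout(0): 0={coor,t=2,log=w}
step 11 deliver 0→2: 2={part,t=1,log=w}
step 12 deliver 2→0: —
step 13 deliver 0→1: 1={part,t=2,log=w}
step 14 deliver 3→1: —
step 15 timeout(0): 0={coor,t=3,log=w}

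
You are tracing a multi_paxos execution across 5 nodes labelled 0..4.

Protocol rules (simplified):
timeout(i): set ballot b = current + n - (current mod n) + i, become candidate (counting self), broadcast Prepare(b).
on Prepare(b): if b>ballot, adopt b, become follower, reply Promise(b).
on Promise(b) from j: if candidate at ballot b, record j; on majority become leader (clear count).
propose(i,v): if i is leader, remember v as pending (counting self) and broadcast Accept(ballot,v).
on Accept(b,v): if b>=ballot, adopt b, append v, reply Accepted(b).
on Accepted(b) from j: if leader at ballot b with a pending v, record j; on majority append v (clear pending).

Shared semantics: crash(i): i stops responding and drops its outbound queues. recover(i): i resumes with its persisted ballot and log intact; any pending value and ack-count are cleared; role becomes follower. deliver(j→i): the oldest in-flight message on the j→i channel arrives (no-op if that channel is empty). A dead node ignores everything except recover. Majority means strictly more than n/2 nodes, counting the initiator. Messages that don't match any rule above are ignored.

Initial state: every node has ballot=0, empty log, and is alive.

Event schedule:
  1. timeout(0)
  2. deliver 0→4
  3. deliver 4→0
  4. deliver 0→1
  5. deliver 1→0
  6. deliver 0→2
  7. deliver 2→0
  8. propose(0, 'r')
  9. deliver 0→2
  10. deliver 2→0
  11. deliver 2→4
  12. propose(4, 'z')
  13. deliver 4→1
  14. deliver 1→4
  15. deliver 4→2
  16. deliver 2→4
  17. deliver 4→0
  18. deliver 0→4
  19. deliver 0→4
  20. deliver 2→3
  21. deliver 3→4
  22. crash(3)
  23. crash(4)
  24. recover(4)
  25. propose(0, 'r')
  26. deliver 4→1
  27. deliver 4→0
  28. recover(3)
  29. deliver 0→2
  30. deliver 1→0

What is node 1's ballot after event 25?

[1] timeout(0) → N0(cand b5 [-])
[2] deliver 0→4 → N4(foll b5 [-])
[3] deliver 4→0 → ∅
[4] deliver 0→1 → N1(foll b5 [-])
[5] deliver 1→0 → N0(lead b5 [-])
[6] deliver 0→2 → N2(foll b5 [-])
[7] deliver 2→0 → ∅
[8] propose(0,'r') → ∅
[9] deliver 0→2 → N2(foll b5 [r])
[10] deliver 2→0 → ∅
[11] deliver 2→4 → ∅
[12] propose(4,'z') → ∅
[13] deliver 4→1 → ∅
[14] deliver 1→4 → ∅
[15] deliver 4→2 → ∅
[16] deliver 2→4 → ∅
[17] deliver 4→0 → ∅
[18] deliver 0→4 → N4(foll b5 [r])
[19] deliver 0→4 → ∅
[20] deliver 2→3 → ∅
[21] deliver 3→4 → ∅
[22] crash(3) → N3(✗foll b0 [-])
[23] crash(4) → N4(✗foll b5 [r])
[24] recover(4) → N4(foll b5 [r])
[25] propose(0,'r') → ∅

5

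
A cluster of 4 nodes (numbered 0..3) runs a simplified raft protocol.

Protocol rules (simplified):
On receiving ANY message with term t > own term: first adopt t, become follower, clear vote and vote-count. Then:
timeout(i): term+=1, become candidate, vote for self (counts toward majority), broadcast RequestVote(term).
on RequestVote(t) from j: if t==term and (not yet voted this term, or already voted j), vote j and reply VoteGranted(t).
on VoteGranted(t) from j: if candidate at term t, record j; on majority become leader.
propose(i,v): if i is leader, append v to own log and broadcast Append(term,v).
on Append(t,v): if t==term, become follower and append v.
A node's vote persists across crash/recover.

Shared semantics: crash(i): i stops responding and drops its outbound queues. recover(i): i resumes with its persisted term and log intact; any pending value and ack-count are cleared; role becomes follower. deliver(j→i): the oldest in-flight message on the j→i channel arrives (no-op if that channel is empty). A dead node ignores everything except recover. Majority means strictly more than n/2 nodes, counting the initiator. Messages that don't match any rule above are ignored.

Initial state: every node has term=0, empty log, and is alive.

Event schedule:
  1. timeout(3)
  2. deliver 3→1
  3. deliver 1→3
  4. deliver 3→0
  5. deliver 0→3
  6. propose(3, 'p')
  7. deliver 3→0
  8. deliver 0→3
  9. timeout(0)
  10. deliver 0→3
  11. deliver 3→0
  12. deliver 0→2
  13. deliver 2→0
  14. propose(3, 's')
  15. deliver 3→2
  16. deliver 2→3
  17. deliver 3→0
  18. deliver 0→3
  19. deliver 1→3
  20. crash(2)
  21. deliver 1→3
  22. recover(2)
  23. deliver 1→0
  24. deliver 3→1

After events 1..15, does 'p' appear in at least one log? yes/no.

step 1 timeout(3): 3={cand,t=1,log=-}
step 2 deliver 3→1: 1={foll,t=1,log=-}
step 3 deliver 1→3: —
step 4 deliver 3→0: 0={foll,t=1,log=-}
step 5 deliver 0→3: 3={lead,t=1,log=-}
step 6 propose(3,'p'): 3={lead,t=1,log=p}
step 7 deliver 3→0: 0={foll,t=1,log=p}
step 8 deliver 0→3: —
step 9 timeout(0): 0={cand,t=2,log=p}
step 10 deliver 0→3: 3={foll,t=2,log=p}
step 11 deliver 3→0: —
step 12 deliver 0→2: 2={foll,t=2,log=-}
step 13 deliver 2→0: 0={lead,t=2,log=p}
step 14 propose(3,'s'): —
step 15 deliver 3→2: —

yes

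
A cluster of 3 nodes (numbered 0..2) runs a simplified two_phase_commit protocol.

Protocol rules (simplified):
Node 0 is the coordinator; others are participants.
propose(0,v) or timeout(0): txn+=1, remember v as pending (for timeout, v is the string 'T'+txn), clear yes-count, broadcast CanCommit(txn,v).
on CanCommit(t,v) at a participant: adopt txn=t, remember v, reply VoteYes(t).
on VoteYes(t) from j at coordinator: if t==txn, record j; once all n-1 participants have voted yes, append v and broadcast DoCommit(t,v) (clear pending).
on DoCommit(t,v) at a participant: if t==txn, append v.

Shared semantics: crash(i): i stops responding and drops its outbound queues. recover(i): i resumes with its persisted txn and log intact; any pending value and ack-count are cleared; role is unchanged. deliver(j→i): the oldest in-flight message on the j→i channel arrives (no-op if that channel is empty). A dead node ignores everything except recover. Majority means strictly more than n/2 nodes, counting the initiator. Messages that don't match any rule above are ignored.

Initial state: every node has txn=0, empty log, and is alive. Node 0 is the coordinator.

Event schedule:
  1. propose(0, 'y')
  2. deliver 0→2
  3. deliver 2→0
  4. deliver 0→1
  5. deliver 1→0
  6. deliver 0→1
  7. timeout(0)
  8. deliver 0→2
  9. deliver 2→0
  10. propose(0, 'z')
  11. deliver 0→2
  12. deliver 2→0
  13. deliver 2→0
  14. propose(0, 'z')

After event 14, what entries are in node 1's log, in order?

[1] propose(0,'y') → N0(coor t1 [-])
[2] deliver 0→2 → N2(part t1 [-])
[3] deliver 2→0 → ∅
[4] deliver 0→1 → N1(part t1 [-])
[5] deliver 1→0 → N0(coor t1 [y])
[6] deliver 0→1 → N1(part t1 [y])
[7] timeout(0) → N0(coor t2 [y])
[8] deliver 0→2 → N2(part t1 [y])
[9] deliver 2→0 → ∅
[10] propose(0,'z') → N0(coor t3 [y])
[11] deliver 0→2 → N2(part t2 [y])
[12] deliver 2→0 → ∅
[13] deliver 2→0 → ∅
[14] propose(0,'z') → N0(coor t4 [y])

y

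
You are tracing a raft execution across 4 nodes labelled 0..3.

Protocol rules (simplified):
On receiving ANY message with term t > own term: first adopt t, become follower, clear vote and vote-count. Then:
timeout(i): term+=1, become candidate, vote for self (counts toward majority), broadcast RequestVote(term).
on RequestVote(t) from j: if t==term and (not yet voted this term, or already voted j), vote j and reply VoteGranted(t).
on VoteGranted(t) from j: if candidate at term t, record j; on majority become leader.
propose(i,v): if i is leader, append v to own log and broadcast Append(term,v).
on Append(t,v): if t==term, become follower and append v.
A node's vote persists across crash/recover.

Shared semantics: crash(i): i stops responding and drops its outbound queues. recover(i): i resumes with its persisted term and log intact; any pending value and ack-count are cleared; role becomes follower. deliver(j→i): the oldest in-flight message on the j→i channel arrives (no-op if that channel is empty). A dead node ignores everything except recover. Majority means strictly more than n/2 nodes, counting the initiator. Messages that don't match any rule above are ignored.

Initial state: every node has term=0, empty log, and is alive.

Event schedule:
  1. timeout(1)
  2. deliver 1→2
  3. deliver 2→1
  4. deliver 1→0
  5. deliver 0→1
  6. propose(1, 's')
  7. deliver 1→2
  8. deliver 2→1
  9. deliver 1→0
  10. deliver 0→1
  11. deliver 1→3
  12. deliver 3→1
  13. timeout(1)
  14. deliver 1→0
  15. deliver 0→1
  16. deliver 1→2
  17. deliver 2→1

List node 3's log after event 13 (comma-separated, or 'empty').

empty

e1 timeout(1): 1[cand,t=1,-]
e2 deliver 1→2: 2[foll,t=1,-]
e3 deliver 2→1: ·
e4 deliver 1→0: 0[foll,t=1,-]
e5 deliver 0→1: 1[lead,t=1,-]
e6 propose(1,'s'): 1[lead,t=1,s]
e7 deliver 1→2: 2[foll,t=1,s]
e8 deliver 2→1: ·
e9 deliver 1→0: 0[foll,t=1,s]
e10 deliver 0→1: ·
e11 deliver 1→3: 3[foll,t=1,-]
e12 deliver 3→1: ·
e13 timeout(1): 1[cand,t=2,s]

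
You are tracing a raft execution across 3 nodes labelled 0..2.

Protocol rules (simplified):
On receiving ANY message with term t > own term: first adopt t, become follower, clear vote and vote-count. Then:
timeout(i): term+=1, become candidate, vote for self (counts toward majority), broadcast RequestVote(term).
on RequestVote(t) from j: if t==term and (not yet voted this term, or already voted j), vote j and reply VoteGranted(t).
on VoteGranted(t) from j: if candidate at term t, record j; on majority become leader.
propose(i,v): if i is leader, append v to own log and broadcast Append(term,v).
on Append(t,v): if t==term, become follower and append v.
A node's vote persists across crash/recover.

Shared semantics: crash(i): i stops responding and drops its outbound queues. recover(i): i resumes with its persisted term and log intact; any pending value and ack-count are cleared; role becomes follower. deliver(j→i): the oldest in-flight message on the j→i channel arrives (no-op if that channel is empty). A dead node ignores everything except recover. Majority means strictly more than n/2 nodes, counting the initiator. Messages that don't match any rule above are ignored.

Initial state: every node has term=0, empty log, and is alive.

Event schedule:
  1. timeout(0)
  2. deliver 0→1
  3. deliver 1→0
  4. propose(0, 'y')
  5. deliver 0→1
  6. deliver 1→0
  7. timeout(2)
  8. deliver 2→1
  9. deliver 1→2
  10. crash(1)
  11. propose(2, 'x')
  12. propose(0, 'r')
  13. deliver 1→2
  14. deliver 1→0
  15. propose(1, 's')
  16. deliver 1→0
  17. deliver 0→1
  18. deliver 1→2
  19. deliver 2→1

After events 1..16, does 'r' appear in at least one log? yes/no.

[1] timeout(0) → N0(cand t1 [-])
[2] deliver 0→1 → N1(foll t1 [-])
[3] deliver 1→0 → N0(lead t1 [-])
[4] propose(0,'y') → N0(lead t1 [y])
[5] deliver 0→1 → N1(foll t1 [y])
[6] deliver 1→0 → ∅
[7] timeout(2) → N2(cand t1 [-])
[8] deliver 2→1 → ∅
[9] deliver 1→2 → ∅
[10] crash(1) → N1(✗foll t1 [y])
[11] propose(2,'x') → ∅
[12] propose(0,'r') → N0(lead t1 [y,r])
[13] deliver 1→2 → ∅
[14] deliver 1→0 → ∅
[15] propose(1,'s') → ∅
[16] deliver 1→0 → ∅

yes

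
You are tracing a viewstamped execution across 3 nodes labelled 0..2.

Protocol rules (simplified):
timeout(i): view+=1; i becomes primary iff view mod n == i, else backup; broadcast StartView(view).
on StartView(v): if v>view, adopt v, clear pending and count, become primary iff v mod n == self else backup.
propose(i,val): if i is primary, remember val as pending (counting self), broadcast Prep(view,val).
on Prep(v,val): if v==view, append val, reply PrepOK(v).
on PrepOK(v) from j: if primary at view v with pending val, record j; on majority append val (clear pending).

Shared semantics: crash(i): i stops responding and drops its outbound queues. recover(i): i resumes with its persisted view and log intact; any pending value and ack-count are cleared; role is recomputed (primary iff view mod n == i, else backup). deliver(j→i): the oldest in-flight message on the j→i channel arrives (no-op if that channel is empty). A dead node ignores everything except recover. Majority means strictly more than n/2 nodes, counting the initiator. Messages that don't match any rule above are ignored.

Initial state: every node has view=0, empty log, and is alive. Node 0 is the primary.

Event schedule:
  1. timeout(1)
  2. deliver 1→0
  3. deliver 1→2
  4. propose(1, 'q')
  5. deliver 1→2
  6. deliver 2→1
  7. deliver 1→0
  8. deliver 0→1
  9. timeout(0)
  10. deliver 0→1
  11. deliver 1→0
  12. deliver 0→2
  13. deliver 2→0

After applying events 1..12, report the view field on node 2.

2

e1 timeout(1): 1[prim,v=1,-]
e2 deliver 1→0: 0[back,v=1,-]
e3 deliver 1→2: 2[back,v=1,-]
e4 propose(1,'q'): ·
e5 deliver 1→2: 2[back,v=1,q]
e6 deliver 2→1: 1[prim,v=1,q]
e7 deliver 1→0: 0[back,v=1,q]
e8 deliver 0→1: ·
e9 timeout(0): 0[back,v=2,q]
e10 deliver 0→1: 1[back,v=2,q]
e11 deliver 1→0: ·
e12 deliver 0→2: 2[prim,v=2,q]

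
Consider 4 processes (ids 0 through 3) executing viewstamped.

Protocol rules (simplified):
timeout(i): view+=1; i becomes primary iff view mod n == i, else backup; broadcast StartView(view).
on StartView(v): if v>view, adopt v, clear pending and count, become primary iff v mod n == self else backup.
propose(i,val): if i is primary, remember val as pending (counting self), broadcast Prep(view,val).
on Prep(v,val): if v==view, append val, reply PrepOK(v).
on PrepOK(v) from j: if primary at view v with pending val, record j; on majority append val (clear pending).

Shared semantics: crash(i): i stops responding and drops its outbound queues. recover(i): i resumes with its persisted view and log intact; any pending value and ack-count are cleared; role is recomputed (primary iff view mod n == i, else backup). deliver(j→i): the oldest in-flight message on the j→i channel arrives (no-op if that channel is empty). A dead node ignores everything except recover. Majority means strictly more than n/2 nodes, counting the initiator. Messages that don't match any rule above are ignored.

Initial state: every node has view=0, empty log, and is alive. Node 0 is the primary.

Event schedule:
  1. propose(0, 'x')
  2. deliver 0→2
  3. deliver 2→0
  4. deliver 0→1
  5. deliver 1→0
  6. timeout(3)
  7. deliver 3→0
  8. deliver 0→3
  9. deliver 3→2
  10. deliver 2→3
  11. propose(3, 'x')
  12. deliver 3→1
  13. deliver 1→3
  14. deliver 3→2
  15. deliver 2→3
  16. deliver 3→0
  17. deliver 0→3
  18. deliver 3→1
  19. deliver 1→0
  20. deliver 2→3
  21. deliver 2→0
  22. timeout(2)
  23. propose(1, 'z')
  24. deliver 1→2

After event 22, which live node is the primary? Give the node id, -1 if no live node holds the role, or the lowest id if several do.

1

after 1 — propose(0,'x'): ·
after 2 — deliver 0→2: n2:back/v0/[x]
after 3 — deliver 2→0: ·
after 4 — deliver 0→1: n1:back/v0/[x]
after 5 — deliver 1→0: n0:prim/v0/[x]
after 6 — timeout(3): n3:back/v1/[-]
after 7 — deliver 3→0: n0:back/v1/[x]
after 8 — deliver 0→3: ·
after 9 — deliver 3→2: n2:back/v1/[x]
after 10 — deliver 2→3: ·
after 11 — propose(3,'x'): ·
after 12 — deliver 3→1: n1:prim/v1/[x]
after 13 — deliver 1→3: ·
after 14 — deliver 3→2: ·
after 15 — deliver 2→3: ·
after 16 — deliver 3→0: ·
after 17 — deliver 0→3: ·
after 18 — deliver 3→1: ·
after 19 — deliver 1→0: ·
after 20 — deliver 2→3: ·
after 21 — deliver 2→0: ·
after 22 — timeout(2): n2:prim/v2/[x]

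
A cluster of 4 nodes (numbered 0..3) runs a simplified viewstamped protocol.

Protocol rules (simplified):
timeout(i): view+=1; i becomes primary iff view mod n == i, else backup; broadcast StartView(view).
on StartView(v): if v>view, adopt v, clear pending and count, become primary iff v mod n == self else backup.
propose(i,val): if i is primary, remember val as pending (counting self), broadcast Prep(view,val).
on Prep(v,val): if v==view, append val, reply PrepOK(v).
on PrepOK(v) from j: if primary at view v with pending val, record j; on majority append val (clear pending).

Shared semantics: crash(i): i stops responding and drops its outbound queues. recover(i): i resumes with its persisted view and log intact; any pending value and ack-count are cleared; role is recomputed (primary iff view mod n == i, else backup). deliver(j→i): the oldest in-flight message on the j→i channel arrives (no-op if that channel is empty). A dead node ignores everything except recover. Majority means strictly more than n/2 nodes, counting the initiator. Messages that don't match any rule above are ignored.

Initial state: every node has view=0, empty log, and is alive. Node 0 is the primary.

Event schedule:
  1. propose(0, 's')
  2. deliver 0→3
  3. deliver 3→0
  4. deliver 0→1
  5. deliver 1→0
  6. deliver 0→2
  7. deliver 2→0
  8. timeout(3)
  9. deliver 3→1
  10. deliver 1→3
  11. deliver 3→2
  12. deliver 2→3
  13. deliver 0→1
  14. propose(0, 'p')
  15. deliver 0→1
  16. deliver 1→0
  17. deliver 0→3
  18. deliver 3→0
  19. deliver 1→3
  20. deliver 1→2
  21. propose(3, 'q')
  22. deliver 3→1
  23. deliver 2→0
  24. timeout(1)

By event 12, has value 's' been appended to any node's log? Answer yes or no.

step 1 propose(0,'s'): —
step 2 deliver 0→3: 3={back,v=0,log=s}
step 3 deliver 3→0: —
step 4 deliver 0→1: 1={back,v=0,log=s}
step 5 deliver 1→0: 0={prim,v=0,log=s}
step 6 deliver 0→2: 2={back,v=0,log=s}
step 7 deliver 2→0: —
step 8 timeout(3): 3={back,v=1,log=s}
step 9 deliver 3→1: 1={prim,v=1,log=s}
step 10 deliver 1→3: —
step 11 deliver 3→2: 2={back,v=1,log=s}
step 12 deliver 2→3: —

yes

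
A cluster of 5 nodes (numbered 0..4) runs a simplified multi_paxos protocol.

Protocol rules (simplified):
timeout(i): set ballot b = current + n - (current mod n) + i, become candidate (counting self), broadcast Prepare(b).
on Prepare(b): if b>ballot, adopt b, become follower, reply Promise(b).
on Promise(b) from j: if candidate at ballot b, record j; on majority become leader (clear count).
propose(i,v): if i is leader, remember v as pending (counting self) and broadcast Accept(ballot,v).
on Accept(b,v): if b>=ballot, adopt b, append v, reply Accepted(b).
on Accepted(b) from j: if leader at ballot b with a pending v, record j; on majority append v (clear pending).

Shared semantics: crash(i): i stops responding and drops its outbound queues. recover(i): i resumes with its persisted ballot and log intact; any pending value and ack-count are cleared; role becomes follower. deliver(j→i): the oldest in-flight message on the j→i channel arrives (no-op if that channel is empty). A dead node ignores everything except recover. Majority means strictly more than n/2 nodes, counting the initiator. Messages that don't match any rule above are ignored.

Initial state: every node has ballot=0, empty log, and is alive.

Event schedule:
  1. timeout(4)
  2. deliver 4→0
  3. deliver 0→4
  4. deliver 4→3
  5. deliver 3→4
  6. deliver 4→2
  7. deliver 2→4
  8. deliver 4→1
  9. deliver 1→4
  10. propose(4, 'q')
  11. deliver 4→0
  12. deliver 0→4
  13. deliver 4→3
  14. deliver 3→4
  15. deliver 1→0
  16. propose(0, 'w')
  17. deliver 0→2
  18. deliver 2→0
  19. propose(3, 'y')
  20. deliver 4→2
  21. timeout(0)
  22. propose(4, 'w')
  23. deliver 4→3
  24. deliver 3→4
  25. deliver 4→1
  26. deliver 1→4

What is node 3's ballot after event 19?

9

[1] timeout(4) → N4(cand b9 [-])
[2] deliver 4→0 → N0(foll b9 [-])
[3] deliver 0→4 → ∅
[4] deliver 4→3 → N3(foll b9 [-])
[5] deliver 3→4 → N4(lead b9 [-])
[6] deliver 4→2 → N2(foll b9 [-])
[7] deliver 2→4 → ∅
[8] deliver 4→1 → N1(foll b9 [-])
[9] deliver 1→4 → ∅
[10] propose(4,'q') → ∅
[11] deliver 4→0 → N0(foll b9 [q])
[12] deliver 0→4 → ∅
[13] deliver 4→3 → N3(foll b9 [q])
[14] deliver 3→4 → N4(lead b9 [q])
[15] deliver 1→0 → ∅
[16] propose(0,'w') → ∅
[17] deliver 0→2 → ∅
[18] deliver 2→0 → ∅
[19] propose(3,'y') → ∅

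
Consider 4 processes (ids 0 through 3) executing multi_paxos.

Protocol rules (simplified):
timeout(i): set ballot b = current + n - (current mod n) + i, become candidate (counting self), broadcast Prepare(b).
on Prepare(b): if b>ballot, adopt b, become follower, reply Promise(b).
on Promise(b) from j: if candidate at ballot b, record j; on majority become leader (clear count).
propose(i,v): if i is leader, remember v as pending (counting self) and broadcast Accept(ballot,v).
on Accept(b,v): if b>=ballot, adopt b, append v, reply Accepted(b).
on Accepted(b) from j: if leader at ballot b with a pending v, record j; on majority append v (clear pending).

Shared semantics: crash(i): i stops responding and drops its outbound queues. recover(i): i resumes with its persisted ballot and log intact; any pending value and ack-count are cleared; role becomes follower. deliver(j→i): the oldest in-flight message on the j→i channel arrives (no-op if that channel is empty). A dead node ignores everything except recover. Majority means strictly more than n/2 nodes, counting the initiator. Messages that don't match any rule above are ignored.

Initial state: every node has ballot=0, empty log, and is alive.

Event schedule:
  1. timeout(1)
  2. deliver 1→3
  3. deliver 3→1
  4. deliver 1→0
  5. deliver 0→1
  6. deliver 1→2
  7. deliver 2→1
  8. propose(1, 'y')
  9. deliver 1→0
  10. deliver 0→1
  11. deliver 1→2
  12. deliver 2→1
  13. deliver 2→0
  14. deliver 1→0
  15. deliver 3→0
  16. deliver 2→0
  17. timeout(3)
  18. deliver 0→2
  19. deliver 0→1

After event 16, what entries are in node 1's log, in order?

y

after 1 — timeout(1): n1:cand/b5/[-]
after 2 — deliver 1→3: n3:foll/b5/[-]
after 3 — deliver 3→1: ·
after 4 — deliver 1→0: n0:foll/b5/[-]
after 5 — deliver 0→1: n1:lead/b5/[-]
after 6 — deliver 1→2: n2:foll/b5/[-]
after 7 — deliver 2→1: ·
after 8 — propose(1,'y'): ·
after 9 — deliver 1→0: n0:foll/b5/[y]
after 10 — deliver 0→1: ·
after 11 — deliver 1→2: n2:foll/b5/[y]
after 12 — deliver 2→1: n1:lead/b5/[y]
after 13 — deliver 2→0: ·
after 14 — deliver 1→0: ·
after 15 — deliver 3→0: ·
after 16 — deliver 2→0: ·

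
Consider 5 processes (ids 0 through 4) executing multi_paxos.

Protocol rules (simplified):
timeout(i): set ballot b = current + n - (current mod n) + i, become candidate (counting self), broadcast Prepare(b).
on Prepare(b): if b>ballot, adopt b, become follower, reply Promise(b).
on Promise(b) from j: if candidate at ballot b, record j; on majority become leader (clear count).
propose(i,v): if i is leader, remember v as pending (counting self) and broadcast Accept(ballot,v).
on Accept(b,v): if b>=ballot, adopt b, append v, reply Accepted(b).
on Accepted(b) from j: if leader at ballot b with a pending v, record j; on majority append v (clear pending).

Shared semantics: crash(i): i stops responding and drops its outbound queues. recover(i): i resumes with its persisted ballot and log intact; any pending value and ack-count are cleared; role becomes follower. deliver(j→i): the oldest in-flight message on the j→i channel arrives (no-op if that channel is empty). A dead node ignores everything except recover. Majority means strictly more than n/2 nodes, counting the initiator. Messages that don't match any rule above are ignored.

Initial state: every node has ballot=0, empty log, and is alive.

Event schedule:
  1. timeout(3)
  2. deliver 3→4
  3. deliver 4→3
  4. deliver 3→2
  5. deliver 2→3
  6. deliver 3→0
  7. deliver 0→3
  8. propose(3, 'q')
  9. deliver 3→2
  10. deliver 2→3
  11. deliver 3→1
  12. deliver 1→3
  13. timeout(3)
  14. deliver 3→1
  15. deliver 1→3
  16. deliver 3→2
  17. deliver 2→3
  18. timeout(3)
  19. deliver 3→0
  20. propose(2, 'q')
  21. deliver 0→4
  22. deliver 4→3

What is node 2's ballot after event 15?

1. timeout(3):  <3:cand b8 ->
2. deliver 3→4:  <4:foll b8 ->
3. deliver 4→3:  nop
4. deliver 3→2:  <2:foll b8 ->
5. deliver 2→3:  <3:lead b8 ->
6. deliver 3→0:  <0:foll b8 ->
7. deliver 0→3:  nop
8. propose(3,'q'):  nop
9. deliver 3→2:  <2:foll b8 q>
10. deliver 2→3:  nop
11. deliver 3→1:  <1:foll b8 ->
12. deliver 1→3:  nop
13. timeout(3):  <3:cand b13 ->
14. deliver 3→1:  <1:foll b8 q>
15. deliver 1→3:  nop

8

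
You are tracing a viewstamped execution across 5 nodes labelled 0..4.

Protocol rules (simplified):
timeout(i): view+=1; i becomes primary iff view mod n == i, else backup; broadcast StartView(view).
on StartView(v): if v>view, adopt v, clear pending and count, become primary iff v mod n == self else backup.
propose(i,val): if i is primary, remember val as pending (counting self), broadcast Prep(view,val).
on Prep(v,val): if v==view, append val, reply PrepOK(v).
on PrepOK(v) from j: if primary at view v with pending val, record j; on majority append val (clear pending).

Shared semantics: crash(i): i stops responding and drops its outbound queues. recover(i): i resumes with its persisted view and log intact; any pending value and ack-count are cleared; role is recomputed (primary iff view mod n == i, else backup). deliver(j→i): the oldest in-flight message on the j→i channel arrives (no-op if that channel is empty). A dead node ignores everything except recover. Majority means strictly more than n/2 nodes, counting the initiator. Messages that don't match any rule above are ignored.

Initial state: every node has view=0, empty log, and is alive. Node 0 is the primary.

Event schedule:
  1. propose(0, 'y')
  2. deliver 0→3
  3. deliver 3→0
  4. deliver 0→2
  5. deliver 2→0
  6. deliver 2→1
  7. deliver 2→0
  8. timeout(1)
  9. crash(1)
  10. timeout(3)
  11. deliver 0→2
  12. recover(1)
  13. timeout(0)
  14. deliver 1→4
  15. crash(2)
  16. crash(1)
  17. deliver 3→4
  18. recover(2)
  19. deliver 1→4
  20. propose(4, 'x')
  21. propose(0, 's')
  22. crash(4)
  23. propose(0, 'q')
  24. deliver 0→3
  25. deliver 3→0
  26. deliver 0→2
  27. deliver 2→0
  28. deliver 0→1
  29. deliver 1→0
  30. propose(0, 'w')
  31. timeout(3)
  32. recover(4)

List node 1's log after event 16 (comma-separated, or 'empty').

e1 propose(0,'y'): ·
e2 deliver 0→3: 3[back,v=0,y]
e3 deliver 3→0: ·
e4 deliver 0→2: 2[back,v=0,y]
e5 deliver 2→0: 0[prim,v=0,y]
e6 deliver 2→1: ·
e7 deliver 2→0: ·
e8 timeout(1): 1[prim,v=1,-]
e9 crash(1): 1[✗prim,v=1,-]
e10 timeout(3): 3[back,v=1,y]
e11 deliver 0→2: ·
e12 recover(1): 1[prim,v=1,-]
e13 timeout(0): 0[back,v=1,y]
e14 deliver 1→4: ·
e15 crash(2): 2[✗back,v=0,y]
e16 crash(1): 1[✗prim,v=1,-]

empty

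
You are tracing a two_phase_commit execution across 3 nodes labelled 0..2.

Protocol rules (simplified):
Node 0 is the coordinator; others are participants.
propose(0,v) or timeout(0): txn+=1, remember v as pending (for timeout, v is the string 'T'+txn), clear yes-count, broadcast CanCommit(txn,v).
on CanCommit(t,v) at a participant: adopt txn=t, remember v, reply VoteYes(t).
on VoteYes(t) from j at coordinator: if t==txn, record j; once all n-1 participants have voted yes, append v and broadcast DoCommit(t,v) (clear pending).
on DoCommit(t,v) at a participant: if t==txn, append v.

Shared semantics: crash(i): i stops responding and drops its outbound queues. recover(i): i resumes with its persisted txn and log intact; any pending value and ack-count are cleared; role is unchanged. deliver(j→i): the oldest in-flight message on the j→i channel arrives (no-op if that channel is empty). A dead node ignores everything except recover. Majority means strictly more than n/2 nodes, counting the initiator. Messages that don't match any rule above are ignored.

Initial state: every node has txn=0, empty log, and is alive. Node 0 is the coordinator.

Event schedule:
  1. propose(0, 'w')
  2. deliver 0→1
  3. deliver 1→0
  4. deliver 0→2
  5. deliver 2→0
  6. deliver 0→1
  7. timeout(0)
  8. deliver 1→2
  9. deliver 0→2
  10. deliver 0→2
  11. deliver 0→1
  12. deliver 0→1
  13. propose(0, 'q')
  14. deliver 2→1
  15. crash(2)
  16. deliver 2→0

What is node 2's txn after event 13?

2

step 1 propose(0,'w'): 0={coor,t=1,log=-}
step 2 deliver 0→1: 1={part,t=1,log=-}
step 3 deliver 1→0: —
step 4 deliver 0→2: 2={part,t=1,log=-}
step 5 deliver 2→0: 0={coor,t=1,log=w}
step 6 deliver 0→1: 1={part,t=1,log=w}
step 7 timeout(0): 0={coor,t=2,log=w}
step 8 deliver 1→2: —
step 9 deliver 0→2: 2={part,t=1,log=w}
step 10 deliver 0→2: 2={part,t=2,log=w}
step 11 deliver 0→1: 1={part,t=2,log=w}
step 12 deliver 0→1: —
step 13 propose(0,'q'): 0={coor,t=3,log=w}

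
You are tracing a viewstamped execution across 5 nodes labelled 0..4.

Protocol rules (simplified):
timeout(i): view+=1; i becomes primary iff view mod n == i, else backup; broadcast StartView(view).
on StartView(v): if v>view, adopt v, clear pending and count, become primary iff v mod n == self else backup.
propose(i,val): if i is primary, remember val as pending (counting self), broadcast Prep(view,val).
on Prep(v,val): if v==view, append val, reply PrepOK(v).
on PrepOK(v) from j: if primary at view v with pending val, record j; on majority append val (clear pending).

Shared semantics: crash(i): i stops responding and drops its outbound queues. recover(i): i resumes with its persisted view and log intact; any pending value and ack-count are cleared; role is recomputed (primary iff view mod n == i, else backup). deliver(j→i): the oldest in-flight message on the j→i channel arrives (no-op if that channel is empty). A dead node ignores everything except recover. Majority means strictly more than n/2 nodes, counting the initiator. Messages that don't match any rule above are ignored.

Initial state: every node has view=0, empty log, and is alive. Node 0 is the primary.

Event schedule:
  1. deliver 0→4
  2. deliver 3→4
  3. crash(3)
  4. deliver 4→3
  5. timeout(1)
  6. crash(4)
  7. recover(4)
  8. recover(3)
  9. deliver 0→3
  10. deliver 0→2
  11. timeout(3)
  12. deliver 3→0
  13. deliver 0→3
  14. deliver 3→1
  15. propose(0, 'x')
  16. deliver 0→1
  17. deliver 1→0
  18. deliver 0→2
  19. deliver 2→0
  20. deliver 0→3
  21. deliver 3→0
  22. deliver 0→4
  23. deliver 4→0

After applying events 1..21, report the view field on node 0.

[1] deliver 0→4 → ∅
[2] deliver 3→4 → ∅
[3] crash(3) → N3(✗back v0 [-])
[4] deliver 4→3 → ∅
[5] timeout(1) → N1(prim v1 [-])
[6] crash(4) → N4(✗back v0 [-])
[7] recover(4) → N4(back v0 [-])
[8] recover(3) → N3(back v0 [-])
[9] deliver 0→3 → ∅
[10] deliver 0→2 → ∅
[11] timeout(3) → N3(back v1 [-])
[12] deliver 3→0 → N0(back v1 [-])
[13] deliver 0→3 → ∅
[14] deliver 3→1 → ∅
[15] propose(0,'x') → ∅
[16] deliver 0→1 → ∅
[17] deliver 1→0 → ∅
[18] deliver 0→2 → ∅
[19] deliver 2→0 → ∅
[20] deliver 0→3 → ∅
[21] deliver 3→0 → ∅

1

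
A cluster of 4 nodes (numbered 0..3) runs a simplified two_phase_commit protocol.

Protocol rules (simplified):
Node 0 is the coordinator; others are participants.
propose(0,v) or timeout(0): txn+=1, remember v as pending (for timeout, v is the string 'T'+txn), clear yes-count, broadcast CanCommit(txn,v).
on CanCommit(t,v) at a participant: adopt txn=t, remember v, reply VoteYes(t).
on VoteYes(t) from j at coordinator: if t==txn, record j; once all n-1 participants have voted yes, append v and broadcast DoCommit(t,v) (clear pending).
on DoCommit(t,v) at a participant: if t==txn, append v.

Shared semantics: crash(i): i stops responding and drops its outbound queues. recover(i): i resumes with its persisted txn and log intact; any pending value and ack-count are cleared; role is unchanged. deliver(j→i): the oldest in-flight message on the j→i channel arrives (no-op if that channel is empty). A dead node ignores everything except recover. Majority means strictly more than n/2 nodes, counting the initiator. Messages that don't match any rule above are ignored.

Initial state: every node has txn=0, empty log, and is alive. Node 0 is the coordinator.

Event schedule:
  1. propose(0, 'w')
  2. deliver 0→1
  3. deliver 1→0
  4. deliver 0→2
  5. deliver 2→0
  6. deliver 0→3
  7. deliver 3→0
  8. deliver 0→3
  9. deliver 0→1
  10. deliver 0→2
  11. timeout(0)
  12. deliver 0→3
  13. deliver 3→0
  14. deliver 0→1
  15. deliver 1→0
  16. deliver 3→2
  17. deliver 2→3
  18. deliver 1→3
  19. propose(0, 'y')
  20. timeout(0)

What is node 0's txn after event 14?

after 1 — propose(0,'w'): n0:coor/t1/[-]
after 2 — deliver 0→1: n1:part/t1/[-]
after 3 — deliver 1→0: ·
after 4 — deliver 0→2: n2:part/t1/[-]
after 5 — deliver 2→0: ·
after 6 — deliver 0→3: n3:part/t1/[-]
after 7 — deliver 3→0: n0:coor/t1/[w]
after 8 — deliver 0→3: n3:part/t1/[w]
after 9 — deliver 0→1: n1:part/t1/[w]
after 10 — deliver 0→2: n2:part/t1/[w]
after 11 — timeout(0): n0:coor/t2/[w]
after 12 — deliver 0→3: n3:part/t2/[w]
after 13 — deliver 3→0: ·
after 14 — deliver 0→1: n1:part/t2/[w]

2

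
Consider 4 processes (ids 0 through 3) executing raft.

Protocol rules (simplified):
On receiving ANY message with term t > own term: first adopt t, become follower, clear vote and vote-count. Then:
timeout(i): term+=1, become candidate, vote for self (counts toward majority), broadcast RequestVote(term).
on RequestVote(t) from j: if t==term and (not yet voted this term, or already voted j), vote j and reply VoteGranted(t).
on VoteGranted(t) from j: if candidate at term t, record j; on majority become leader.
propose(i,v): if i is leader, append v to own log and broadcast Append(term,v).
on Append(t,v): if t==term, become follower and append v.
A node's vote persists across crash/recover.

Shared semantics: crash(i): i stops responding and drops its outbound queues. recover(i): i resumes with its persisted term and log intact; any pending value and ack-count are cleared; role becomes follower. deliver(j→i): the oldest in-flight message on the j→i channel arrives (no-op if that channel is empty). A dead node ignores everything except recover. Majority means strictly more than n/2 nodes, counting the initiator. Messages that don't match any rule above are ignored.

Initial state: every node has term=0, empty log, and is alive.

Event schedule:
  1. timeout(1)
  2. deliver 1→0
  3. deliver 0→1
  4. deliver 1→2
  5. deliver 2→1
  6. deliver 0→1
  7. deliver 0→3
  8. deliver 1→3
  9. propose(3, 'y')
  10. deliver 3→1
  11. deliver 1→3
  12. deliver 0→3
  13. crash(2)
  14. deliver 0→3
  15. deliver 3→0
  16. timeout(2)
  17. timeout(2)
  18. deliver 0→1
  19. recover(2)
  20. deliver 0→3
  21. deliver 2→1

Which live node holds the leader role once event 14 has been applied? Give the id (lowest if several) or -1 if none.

1. timeout(1):  <1:cand t1 ->
2. deliver 1→0:  <0:foll t1 ->
3. deliver 0→1:  nop
4. deliver 1→2:  <2:foll t1 ->
5. deliver 2→1:  <1:lead t1 ->
6. deliver 0→1:  nop
7. deliver 0→3:  nop
8. deliver 1→3:  <3:foll t1 ->
9. propose(3,'y'):  nop
10. deliver 3→1:  nop
11. deliver 1→3:  nop
12. deliver 0→3:  nop
13. crash(2):  <2:✗foll t1 ->
14. deliver 0→3:  nop

1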